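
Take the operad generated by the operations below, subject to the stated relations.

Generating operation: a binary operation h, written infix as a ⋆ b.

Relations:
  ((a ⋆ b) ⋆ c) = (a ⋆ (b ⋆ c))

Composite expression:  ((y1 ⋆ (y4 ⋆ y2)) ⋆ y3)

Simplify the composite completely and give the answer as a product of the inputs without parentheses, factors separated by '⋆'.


y1 ⋆ y4 ⋆ y2 ⋆ y3

Key point: h is associative — brackets drop, the y-order remains.
(y4 ⋆ y2) reduces to y4 ⋆ y2
(y1 ⋆ (y4 ⋆ y2)) reduces to y1 ⋆ y4 ⋆ y2
((y1 ⋆ (y4 ⋆ y2)) ⋆ y3) reduces to y1 ⋆ y4 ⋆ y2 ⋆ y3


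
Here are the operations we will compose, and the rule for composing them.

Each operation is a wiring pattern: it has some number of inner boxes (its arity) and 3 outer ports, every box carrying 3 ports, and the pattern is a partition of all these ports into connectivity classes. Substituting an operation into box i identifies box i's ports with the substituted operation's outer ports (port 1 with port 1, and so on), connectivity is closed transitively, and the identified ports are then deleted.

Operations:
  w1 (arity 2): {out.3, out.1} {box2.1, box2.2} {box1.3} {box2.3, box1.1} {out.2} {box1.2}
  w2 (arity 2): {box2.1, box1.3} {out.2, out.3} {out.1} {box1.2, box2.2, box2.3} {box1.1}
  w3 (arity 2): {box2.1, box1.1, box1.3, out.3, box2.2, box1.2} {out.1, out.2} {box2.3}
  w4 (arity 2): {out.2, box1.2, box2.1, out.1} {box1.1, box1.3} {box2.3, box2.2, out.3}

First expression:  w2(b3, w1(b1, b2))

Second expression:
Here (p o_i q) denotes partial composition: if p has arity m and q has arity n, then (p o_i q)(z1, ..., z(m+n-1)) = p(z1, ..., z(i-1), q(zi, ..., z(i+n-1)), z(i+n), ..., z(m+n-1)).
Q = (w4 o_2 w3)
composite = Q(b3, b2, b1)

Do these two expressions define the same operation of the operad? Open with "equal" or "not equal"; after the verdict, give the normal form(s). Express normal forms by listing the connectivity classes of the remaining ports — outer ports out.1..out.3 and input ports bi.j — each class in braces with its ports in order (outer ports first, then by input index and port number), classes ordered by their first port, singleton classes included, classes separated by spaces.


not equal: they reduce to {out.1} {out.2, out.3} {b1.1, b2.3} {b1.2} {b1.3} {b2.1, b2.2} {b3.1} {b3.2, b3.3} and {out.1, out.2, out.3, b1.1, b1.2, b2.1, b2.2, b2.3, b3.2} {b1.3} {b3.1, b3.3}

The first composite normalizes to {out.1} {out.2, out.3} {b1.1, b2.3} {b1.2} {b1.3} {b2.1, b2.2} {b3.1} {b3.2, b3.3}
The second composite normalizes to {out.1, out.2, out.3, b1.1, b1.2, b2.1, b2.2, b2.3, b3.2} {b1.3} {b3.1, b3.3}
Distinct normal forms: not equal.


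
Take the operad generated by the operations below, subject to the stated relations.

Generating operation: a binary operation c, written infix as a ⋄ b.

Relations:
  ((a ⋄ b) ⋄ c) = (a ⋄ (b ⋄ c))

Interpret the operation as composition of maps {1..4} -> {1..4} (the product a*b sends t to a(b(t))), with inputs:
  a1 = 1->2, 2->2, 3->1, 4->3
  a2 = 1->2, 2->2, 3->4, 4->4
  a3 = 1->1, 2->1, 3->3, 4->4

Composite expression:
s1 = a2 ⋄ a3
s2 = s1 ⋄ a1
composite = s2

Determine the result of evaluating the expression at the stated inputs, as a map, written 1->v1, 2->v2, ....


1->2, 2->2, 3->2, 4->4


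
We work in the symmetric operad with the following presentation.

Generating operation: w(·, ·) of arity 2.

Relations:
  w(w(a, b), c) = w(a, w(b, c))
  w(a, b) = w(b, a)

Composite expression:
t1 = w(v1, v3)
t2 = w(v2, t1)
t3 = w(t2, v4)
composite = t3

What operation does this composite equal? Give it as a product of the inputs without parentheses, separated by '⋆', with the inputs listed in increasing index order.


v1 ⋆ v2 ⋆ v3 ⋆ v4

Both nesting and order wash out for w; what remains is which v's occur.
w(v1, v3) linearizes to v1 ⋆ v3
w(v2, w(v1, v3)) linearizes to v2 ⋆ v1 ⋆ v3
w(w(v2, w(v1, v3)), v4) linearizes to v2 ⋆ v1 ⋆ v3 ⋆ v4
reordering the factors by index: v1 ⋆ v2 ⋆ v3 ⋆ v4


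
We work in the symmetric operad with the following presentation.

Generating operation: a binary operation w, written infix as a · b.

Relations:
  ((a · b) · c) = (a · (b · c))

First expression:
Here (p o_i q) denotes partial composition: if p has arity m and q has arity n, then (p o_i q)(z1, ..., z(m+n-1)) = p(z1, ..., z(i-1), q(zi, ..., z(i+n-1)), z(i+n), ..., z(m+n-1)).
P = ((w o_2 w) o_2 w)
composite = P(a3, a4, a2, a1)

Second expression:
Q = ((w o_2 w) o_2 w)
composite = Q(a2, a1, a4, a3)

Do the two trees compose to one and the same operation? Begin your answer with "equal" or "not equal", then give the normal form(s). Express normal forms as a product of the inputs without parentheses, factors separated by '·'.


not equal; the first gives a3 · a4 · a2 · a1 and the second a2 · a1 · a4 · a3

The first composite normalizes to a3 · a4 · a2 · a1
The second composite normalizes to a2 · a1 · a4 · a3
The forms do not match — not equal.


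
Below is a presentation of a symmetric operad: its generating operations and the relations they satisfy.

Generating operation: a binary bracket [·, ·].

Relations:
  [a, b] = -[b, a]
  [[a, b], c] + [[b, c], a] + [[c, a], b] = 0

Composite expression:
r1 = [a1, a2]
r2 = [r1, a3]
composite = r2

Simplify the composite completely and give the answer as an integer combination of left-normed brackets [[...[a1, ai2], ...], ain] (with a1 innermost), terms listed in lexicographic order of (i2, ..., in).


[[a1, a2], a3]

Skip Jacobi rewriting: expand, keep a1-initial words, read off terms.
Composite bracket: [[a1, a2], a3]
Under [a, b] = ab - ba we get 4 signed associative words (2^2 = 4).
Keep just the words that open with a1:
  from a1a2a3, sign +1: term +[[a1, a2], a3]


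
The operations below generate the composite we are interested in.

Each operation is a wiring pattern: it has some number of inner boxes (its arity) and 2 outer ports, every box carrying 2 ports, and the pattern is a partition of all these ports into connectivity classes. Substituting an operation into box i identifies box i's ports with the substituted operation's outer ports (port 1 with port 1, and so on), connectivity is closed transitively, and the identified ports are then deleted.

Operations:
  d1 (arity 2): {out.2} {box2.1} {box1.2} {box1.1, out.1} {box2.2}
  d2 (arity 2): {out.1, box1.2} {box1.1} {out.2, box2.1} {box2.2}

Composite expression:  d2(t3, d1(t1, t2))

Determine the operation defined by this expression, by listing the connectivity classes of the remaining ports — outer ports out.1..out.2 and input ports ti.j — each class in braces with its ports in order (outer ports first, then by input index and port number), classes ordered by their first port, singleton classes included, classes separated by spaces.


{out.1, t3.2} {out.2, t1.1} {t1.2} {t2.1} {t2.2} {t3.1}

Treat the ports identified at d2 as solder joints: merge, then drop.
after d1, the pattern on (t1, t2) reads {out.1, t1.1} {out.2} {t1.2} {t2.1} {t2.2} (out.j = its outer ports)
after d2, the pattern on (t3, t1, t2) reads {out.1, t3.2} {out.2, t1.1} {t1.2} {t2.1} {t2.2} {t3.1} (out.j = its outer ports)


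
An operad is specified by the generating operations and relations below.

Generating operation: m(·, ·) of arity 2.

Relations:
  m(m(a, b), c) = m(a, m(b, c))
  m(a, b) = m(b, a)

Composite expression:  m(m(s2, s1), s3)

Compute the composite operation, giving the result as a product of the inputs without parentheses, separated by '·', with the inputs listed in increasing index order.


s1 · s2 · s3

Reordering under m is free, so list the s-inputs canonically.
m(s2, s1) spells out as s2 · s1
m(m(s2, s1), s3) spells out as s2 · s1 · s3
sorting the factors by input index: s1 · s2 · s3


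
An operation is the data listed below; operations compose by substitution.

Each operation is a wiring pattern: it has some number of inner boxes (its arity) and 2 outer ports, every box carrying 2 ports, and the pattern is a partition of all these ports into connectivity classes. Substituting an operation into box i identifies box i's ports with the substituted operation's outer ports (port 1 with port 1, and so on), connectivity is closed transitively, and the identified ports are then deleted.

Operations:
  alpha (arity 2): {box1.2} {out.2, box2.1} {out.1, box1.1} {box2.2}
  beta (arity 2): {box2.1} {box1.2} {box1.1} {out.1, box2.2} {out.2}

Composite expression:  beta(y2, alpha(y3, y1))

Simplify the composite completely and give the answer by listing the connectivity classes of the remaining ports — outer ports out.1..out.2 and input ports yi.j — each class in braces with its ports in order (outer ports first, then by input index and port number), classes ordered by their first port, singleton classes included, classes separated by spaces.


{out.1, y1.1} {out.2} {y1.2} {y2.1} {y2.2} {y3.1} {y3.2}

Two ports join when wires chain via beta-identified ports.
alpha over (y3, y1) gives {out.1, y3.1} {out.2, y1.1} {y1.2} {y3.2}, out.j being that stage's outer ports
beta over (y2, y3, y1) gives {out.1, y1.1} {out.2} {y1.2} {y2.1} {y2.2} {y3.1} {y3.2}, out.j being that stage's outer ports


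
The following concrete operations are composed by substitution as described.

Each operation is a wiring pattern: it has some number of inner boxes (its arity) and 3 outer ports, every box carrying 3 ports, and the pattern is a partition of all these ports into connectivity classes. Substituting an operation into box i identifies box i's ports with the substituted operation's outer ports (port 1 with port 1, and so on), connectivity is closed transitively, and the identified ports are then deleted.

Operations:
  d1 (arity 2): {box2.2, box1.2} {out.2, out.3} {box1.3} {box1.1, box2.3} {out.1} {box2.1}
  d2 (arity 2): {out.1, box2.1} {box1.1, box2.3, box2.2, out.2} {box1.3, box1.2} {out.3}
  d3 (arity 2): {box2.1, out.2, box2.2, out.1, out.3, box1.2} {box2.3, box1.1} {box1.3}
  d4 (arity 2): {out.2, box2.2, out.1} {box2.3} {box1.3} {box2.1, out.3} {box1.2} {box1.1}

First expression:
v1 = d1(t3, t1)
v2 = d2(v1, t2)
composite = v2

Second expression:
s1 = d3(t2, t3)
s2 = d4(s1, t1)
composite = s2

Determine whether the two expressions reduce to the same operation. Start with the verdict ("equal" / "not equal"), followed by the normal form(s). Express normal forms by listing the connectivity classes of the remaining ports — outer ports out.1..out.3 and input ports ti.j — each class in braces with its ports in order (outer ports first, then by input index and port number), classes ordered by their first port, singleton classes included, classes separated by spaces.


not equal; the first gives {out.1, t2.1} {out.2, t2.2, t2.3} {out.3} {t1.1} {t1.2, t3.2} {t1.3, t3.1} {t3.3} and the second {out.1, out.2, t1.2} {out.3, t1.1} {t1.3} {t2.1, t3.3} {t2.2, t3.1, t3.2} {t2.3}


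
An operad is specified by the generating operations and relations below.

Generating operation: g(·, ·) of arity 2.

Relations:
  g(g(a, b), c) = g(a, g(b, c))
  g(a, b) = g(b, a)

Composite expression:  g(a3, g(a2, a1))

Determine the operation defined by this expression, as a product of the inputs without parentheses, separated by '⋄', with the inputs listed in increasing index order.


a1 ⋄ a2 ⋄ a3

Shape and order are irrelevant to g; the a-input set decides.
g(a2, a1) unparenthesizes to a2 ⋄ a1
g(a3, g(a2, a1)) unparenthesizes to a3 ⋄ a2 ⋄ a1
sorting the factors by input index: a1 ⋄ a2 ⋄ a3


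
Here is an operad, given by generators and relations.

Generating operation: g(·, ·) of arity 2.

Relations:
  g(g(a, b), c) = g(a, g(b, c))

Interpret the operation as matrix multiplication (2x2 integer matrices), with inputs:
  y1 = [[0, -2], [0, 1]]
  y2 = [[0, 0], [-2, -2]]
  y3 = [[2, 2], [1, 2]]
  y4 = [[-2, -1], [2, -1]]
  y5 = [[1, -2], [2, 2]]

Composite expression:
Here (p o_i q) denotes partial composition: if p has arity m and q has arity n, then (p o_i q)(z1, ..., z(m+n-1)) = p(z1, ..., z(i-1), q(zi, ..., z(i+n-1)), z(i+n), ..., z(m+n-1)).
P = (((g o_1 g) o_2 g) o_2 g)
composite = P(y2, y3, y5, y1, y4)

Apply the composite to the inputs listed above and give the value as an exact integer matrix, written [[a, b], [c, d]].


g(y3, y5) = [[6, 0], [5, 2]]
g(g(y3, y5), y1) = [[0, -12], [0, -8]]
g(y2, g(g(y3, y5), y1)) = [[0, 0], [0, 40]]
g(g(y2, g(g(y3, y5), y1)), y4) = [[0, 0], [80, -40]]

[[0, 0], [80, -40]]


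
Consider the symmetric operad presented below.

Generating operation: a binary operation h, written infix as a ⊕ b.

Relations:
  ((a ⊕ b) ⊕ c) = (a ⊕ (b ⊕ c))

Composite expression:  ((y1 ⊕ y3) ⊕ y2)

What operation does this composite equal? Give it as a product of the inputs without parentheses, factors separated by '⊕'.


y1 ⊕ y3 ⊕ y2

Key point: h is associative — brackets drop, the y-order remains.
(y1 ⊕ y3) reduces to y1 ⊕ y3
((y1 ⊕ y3) ⊕ y2) reduces to y1 ⊕ y3 ⊕ y2


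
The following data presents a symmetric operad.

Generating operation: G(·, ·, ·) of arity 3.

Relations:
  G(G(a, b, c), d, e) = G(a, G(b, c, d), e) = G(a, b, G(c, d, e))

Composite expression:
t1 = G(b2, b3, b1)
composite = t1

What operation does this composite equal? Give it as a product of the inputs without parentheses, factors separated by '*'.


b2 * b3 * b1

Key point: G is associative — brackets drop, the b-order remains.
G(b2, b3, b1) collapses to b2 * b3 * b1


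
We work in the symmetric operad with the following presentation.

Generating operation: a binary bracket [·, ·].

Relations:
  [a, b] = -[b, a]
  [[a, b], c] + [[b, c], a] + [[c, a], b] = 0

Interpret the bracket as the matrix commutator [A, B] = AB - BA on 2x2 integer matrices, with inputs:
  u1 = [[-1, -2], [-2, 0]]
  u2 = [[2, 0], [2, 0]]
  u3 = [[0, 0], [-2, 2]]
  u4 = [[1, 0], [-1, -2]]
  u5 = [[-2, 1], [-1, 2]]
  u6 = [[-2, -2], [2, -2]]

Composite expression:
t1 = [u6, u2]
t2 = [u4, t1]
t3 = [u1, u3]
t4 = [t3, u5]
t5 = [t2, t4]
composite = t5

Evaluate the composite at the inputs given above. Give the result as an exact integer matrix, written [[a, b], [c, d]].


[u6, u2] = [[-4, 4], [4, 4]]
[u4, [u6, u2]] = [[4, 12], [-4, -4]]
[u1, u3] = [[4, -4], [2, -4]]
[[u1, u3], u5] = [[2, -8], [0, -2]]
[[u4, [u6, u2]], [[u1, u3], u5]] = [[-32, -112], [-16, 32]]

[[-32, -112], [-16, 32]]


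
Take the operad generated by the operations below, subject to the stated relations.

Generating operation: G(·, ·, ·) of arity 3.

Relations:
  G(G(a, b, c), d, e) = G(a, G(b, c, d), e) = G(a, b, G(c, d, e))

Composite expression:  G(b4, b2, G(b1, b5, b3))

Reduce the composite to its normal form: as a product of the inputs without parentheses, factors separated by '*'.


Associativity of G dissolves the nesting; only the b-input order survives.
G(b1, b5, b3) unparenthesizes to b1 * b5 * b3
G(b4, b2, G(b1, b5, b3)) unparenthesizes to b4 * b2 * b1 * b5 * b3

b4 * b2 * b1 * b5 * b3


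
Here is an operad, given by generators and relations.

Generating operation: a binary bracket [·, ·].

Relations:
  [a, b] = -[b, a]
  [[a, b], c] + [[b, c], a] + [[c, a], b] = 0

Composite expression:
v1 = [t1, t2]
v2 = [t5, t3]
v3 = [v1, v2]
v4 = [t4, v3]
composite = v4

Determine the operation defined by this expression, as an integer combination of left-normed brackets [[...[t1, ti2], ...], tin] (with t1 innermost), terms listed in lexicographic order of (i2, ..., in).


Expand each bracket as ab - ba; the t1-initial words give the coefficients.
Composite bracket: [t4, [[t1, t2], [t5, t3]]]
Applying ab - ba throughout gives 16 signed words (2^4 = 16).
The t1-initial words carry the normal form:
  word t1t2t3t5t4 has sign +1, contributing +[[[[t1, t2], t3], t5], t4]
  word t1t2t5t3t4 has sign -1, contributing -[[[[t1, t2], t5], t3], t4]

[[[[t1, t2], t3], t5], t4] - [[[[t1, t2], t5], t3], t4]


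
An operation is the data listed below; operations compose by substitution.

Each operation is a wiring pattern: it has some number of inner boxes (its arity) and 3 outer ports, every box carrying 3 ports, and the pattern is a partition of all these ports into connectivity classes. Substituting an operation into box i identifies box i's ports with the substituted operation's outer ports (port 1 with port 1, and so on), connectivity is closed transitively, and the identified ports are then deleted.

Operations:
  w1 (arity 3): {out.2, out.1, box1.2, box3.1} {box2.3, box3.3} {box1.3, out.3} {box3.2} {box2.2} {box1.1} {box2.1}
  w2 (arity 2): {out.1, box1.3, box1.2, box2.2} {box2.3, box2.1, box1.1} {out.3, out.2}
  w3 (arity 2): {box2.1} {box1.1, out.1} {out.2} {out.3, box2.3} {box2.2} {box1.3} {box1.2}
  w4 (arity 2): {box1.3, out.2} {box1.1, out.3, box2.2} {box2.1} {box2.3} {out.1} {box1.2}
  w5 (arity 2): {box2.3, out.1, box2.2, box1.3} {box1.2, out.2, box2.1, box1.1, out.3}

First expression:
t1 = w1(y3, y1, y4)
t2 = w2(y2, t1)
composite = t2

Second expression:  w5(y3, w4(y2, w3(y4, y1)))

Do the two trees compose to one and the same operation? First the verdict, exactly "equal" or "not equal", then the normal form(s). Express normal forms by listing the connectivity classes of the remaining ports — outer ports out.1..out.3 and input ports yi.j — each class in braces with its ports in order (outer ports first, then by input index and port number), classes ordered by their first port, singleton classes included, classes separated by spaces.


not equal — first {out.1, y2.1, y2.2, y2.3, y3.2, y3.3, y4.1} {out.2, out.3} {y1.1} {y1.2} {y1.3, y4.3} {y3.1} {y4.2}, second {out.1, y2.1, y2.3, y3.3} {out.2, out.3, y3.1, y3.2} {y1.1} {y1.2} {y1.3} {y2.2} {y4.1} {y4.2} {y4.3}

The first expression reduces to {out.1, y2.1, y2.2, y2.3, y3.2, y3.3, y4.1} {out.2, out.3} {y1.1} {y1.2} {y1.3, y4.3} {y3.1} {y4.2}
The second expression reduces to {out.1, y2.1, y2.3, y3.3} {out.2, out.3, y3.1, y3.2} {y1.1} {y1.2} {y1.3} {y2.2} {y4.1} {y4.2} {y4.3}
Distinct normal forms: not equal.


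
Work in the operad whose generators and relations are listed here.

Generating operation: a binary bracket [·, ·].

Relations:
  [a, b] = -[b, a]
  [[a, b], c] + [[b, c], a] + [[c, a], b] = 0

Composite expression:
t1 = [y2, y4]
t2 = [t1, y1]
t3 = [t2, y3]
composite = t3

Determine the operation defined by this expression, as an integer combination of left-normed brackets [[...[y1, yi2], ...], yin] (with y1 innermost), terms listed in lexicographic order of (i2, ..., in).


-[[[y1, y2], y4], y3] + [[[y1, y4], y2], y3]

Antisymmetry and Jacobi reduce to y1-anchored left-normed brackets.
Composite bracket: [[[y2, y4], y1], y3]
Applying ab - ba throughout gives 8 signed words (2^3 = 8).
Collect the words opening with y1:
  word y1y2y4y3 has sign -1, contributing -[[[y1, y2], y4], y3]
  word y1y4y2y3 has sign +1, contributing +[[[y1, y4], y2], y3]


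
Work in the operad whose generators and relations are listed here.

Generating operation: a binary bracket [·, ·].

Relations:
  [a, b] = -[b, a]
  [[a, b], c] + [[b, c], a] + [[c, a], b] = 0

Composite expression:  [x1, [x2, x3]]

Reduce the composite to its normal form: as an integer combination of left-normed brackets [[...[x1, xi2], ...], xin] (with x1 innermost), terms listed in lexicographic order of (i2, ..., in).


[[x1, x2], x3] - [[x1, x3], x2]


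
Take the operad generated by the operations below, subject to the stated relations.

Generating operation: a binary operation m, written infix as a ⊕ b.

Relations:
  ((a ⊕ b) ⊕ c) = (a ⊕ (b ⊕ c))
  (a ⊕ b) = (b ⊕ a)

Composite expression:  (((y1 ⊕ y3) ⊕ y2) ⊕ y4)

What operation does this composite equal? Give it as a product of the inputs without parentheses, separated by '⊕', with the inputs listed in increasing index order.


y1 ⊕ y2 ⊕ y3 ⊕ y4

Key point: m commutes, so take the y-inputs in any fixed order.
(y1 ⊕ y3) linearizes to y1 ⊕ y3
((y1 ⊕ y3) ⊕ y2) linearizes to y1 ⊕ y3 ⊕ y2
(((y1 ⊕ y3) ⊕ y2) ⊕ y4) linearizes to y1 ⊕ y3 ⊕ y2 ⊕ y4
commutativity sorts the factors: y1 ⊕ y2 ⊕ y3 ⊕ y4


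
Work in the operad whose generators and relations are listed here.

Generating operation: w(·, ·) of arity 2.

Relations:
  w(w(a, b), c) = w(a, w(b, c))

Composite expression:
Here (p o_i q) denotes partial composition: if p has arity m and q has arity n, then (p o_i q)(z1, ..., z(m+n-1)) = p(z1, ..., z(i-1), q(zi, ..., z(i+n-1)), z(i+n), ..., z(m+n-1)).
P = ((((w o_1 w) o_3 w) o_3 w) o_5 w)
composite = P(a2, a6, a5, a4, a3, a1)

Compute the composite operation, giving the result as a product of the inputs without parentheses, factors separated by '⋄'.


a2 ⋄ a6 ⋄ a5 ⋄ a4 ⋄ a3 ⋄ a1

Every regrouping of w is equal, so read the a-inputs in written order.
w(a2, a6) reduces to a2 ⋄ a6
w(a5, a4) reduces to a5 ⋄ a4
w(a3, a1) reduces to a3 ⋄ a1
w(w(a5, a4), w(a3, a1)) reduces to a5 ⋄ a4 ⋄ a3 ⋄ a1
w(w(a2, a6), w(w(a5, a4), w(a3, a1))) reduces to a2 ⋄ a6 ⋄ a5 ⋄ a4 ⋄ a3 ⋄ a1


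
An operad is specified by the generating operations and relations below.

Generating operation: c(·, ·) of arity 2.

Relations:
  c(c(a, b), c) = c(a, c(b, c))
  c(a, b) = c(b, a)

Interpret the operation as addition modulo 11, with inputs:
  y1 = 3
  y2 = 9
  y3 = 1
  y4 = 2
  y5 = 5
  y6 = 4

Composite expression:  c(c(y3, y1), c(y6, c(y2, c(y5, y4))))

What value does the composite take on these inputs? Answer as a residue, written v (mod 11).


2 (mod 11)


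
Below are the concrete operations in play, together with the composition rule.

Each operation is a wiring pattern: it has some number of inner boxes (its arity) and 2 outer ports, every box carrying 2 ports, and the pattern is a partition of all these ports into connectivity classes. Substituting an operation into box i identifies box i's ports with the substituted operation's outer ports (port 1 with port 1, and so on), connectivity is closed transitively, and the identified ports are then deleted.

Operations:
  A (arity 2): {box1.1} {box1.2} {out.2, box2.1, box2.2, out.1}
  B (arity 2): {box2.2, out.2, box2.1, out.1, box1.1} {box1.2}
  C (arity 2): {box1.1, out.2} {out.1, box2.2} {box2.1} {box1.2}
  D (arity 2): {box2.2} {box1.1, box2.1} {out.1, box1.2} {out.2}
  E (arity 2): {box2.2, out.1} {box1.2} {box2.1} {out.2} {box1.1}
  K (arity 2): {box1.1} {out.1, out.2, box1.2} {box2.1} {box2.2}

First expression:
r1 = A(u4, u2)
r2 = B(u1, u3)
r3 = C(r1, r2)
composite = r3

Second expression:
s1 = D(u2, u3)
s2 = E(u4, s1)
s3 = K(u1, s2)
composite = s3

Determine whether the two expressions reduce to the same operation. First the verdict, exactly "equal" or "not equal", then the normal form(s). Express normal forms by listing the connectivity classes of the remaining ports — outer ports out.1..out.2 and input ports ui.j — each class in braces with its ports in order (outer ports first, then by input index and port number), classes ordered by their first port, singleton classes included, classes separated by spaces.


Normal form of the first expression: {out.1, u1.1, u3.1, u3.2} {out.2, u2.1, u2.2} {u1.2} {u4.1} {u4.2}
Normal form of the second expression: {out.1, out.2, u1.2} {u1.1} {u2.1, u3.1} {u2.2} {u3.2} {u4.1} {u4.2}
They disagree, so not equal.

not equal; first: {out.1, u1.1, u3.1, u3.2} {out.2, u2.1, u2.2} {u1.2} {u4.1} {u4.2}; second: {out.1, out.2, u1.2} {u1.1} {u2.1, u3.1} {u2.2} {u3.2} {u4.1} {u4.2}


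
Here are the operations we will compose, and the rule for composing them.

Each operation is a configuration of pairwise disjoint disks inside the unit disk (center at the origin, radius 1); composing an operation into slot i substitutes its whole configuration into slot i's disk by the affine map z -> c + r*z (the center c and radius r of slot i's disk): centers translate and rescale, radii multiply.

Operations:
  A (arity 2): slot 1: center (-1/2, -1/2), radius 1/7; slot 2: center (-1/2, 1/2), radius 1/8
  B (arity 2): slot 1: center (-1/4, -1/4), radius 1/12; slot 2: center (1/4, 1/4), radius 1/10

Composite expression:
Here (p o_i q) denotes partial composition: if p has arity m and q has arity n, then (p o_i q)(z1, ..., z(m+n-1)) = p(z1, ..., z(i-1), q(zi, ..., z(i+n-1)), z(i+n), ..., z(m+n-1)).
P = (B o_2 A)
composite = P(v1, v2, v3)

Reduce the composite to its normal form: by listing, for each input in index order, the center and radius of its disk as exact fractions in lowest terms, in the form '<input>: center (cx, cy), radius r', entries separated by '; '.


v1: center (-1/4, -1/4), radius 1/12; v2: center (1/5, 1/5), radius 1/70; v3: center (1/5, 3/10), radius 1/80


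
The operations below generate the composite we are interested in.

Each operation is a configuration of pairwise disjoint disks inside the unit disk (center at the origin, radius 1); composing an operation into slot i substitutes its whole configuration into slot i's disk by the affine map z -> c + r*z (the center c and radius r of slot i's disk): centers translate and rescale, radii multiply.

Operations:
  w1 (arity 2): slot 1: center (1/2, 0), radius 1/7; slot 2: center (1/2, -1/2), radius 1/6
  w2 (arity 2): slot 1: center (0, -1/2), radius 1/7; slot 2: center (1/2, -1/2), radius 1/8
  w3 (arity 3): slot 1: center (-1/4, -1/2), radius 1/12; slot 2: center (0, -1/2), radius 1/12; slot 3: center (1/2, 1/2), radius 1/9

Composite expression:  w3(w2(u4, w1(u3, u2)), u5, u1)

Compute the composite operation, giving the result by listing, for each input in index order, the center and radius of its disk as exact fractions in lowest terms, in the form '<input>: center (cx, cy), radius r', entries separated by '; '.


u1: center (1/2, 1/2), radius 1/9; u2: center (-13/64, -35/64), radius 1/576; u3: center (-13/64, -13/24), radius 1/672; u4: center (-1/4, -13/24), radius 1/84; u5: center (0, -1/2), radius 1/12


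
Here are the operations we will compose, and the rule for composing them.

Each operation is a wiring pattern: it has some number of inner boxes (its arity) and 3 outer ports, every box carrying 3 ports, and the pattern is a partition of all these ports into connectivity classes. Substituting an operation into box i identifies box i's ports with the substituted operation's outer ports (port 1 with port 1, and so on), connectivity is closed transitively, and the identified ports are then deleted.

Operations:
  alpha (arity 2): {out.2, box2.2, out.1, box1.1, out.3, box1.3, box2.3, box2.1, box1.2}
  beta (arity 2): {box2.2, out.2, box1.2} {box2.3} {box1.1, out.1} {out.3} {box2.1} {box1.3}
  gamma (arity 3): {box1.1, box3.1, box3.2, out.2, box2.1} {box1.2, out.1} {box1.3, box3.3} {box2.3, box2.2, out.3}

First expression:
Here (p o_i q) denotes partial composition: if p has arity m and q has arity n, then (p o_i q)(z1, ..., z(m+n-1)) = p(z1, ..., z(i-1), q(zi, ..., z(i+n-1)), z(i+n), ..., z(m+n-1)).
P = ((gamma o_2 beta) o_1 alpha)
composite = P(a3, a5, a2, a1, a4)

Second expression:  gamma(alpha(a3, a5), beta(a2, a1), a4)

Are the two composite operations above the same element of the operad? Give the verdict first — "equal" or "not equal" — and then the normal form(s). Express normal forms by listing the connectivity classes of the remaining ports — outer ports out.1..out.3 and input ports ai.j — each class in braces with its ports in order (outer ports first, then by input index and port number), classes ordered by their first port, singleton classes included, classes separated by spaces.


The first expression, normalized: {out.1, out.2, a2.1, a3.1, a3.2, a3.3, a4.1, a4.2, a4.3, a5.1, a5.2, a5.3} {out.3, a1.2, a2.2} {a1.1} {a1.3} {a2.3}
The second expression, normalized: {out.1, out.2, a2.1, a3.1, a3.2, a3.3, a4.1, a4.2, a4.3, a5.1, a5.2, a5.3} {out.3, a1.2, a2.2} {a1.1} {a1.3} {a2.3}
The forms coincide; equal.

equal; the common form is {out.1, out.2, a2.1, a3.1, a3.2, a3.3, a4.1, a4.2, a4.3, a5.1, a5.2, a5.3} {out.3, a1.2, a2.2} {a1.1} {a1.3} {a2.3}


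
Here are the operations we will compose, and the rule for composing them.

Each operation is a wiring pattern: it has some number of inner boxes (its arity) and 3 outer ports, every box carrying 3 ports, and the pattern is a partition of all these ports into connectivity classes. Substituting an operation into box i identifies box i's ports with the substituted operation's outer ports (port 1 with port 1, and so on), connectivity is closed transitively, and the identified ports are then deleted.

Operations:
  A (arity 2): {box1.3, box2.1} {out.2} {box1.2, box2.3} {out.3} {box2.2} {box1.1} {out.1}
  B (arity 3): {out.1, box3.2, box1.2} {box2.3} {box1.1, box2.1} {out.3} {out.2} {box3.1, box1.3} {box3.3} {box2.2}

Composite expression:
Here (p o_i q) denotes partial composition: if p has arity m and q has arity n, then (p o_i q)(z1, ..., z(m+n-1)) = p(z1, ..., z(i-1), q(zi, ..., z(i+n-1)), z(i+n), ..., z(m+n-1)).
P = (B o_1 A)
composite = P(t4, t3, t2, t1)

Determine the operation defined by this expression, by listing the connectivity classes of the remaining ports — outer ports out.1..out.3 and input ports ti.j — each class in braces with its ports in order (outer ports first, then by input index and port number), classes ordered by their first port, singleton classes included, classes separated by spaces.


Substituting into B glues patterns; closure does the rest.
through A, on inputs (t4, t3): {out.1} {out.2} {out.3} {t3.1, t4.3} {t3.2} {t3.3, t4.2} {t4.1} (out.j = stage outer ports)
through B, on inputs (t4, t3, t2, t1): {out.1, t1.2} {out.2} {out.3} {t1.1} {t1.3} {t2.1} {t2.2} {t2.3} {t3.1, t4.3} {t3.2} {t3.3, t4.2} {t4.1} (out.j = stage outer ports)

{out.1, t1.2} {out.2} {out.3} {t1.1} {t1.3} {t2.1} {t2.2} {t2.3} {t3.1, t4.3} {t3.2} {t3.3, t4.2} {t4.1}


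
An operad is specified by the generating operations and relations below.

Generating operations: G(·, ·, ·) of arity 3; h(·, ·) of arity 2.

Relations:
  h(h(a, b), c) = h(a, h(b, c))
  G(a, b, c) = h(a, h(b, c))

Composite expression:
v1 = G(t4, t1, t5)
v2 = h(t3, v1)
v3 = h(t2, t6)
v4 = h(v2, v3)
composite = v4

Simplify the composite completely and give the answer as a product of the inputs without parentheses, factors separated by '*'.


t3 * t4 * t1 * t5 * t2 * t6

Key point: h is associative — brackets drop, the t-order remains.
G(t4, t1, t5) reduces to t4 * t1 * t5
h(t3, G(t4, t1, t5)) reduces to t3 * t4 * t1 * t5
h(t2, t6) reduces to t2 * t6
h(h(t3, G(t4, t1, t5)), h(t2, t6)) reduces to t3 * t4 * t1 * t5 * t2 * t6


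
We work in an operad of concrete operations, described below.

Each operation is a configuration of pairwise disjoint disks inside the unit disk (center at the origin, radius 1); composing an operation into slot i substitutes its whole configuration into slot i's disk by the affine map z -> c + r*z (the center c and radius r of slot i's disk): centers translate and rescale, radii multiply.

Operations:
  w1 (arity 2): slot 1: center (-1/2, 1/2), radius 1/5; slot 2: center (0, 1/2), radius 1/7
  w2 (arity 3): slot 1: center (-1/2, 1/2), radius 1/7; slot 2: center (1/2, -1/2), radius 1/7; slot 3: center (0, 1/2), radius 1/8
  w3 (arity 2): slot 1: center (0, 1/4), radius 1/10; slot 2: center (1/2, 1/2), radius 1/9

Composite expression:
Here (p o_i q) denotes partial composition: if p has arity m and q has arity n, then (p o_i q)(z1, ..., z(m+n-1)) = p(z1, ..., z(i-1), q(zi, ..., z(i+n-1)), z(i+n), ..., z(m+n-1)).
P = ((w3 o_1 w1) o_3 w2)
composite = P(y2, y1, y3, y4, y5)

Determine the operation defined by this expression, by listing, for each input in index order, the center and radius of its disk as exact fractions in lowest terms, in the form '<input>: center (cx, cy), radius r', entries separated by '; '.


Only the slot chain above each y matters under w3; compose those maps.
tracing y2 down its 2-map path: center (-1/20, 3/10), radius 1/50
tracing y1 down its 2-map path: center (0, 3/10), radius 1/70
tracing y3 down its 2-map path: center (4/9, 5/9), radius 1/63
tracing y4 down its 2-map path: center (5/9, 4/9), radius 1/63
tracing y5 down its 2-map path: center (1/2, 5/9), radius 1/72

y1: center (0, 3/10), radius 1/70; y2: center (-1/20, 3/10), radius 1/50; y3: center (4/9, 5/9), radius 1/63; y4: center (5/9, 4/9), radius 1/63; y5: center (1/2, 5/9), radius 1/72


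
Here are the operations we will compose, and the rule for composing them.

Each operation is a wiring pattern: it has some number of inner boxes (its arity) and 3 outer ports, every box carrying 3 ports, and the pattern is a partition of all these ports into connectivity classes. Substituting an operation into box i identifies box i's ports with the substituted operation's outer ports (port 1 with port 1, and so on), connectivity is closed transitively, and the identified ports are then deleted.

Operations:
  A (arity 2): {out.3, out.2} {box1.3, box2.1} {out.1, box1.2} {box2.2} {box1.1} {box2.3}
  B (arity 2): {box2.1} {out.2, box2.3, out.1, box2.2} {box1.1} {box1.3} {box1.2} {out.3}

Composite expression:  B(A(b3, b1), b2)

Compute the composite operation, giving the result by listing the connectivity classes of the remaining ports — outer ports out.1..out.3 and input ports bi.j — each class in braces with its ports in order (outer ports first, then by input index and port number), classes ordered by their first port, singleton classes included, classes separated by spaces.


Reachability decides: close wires over B-identified ports.
A over (b3, b1) gives {out.1, b3.2} {out.2, out.3} {b1.1, b3.3} {b1.2} {b1.3} {b3.1}, out.j being that stage's outer ports
B over (b3, b1, b2) gives {out.1, out.2, b2.2, b2.3} {out.3} {b1.1, b3.3} {b1.2} {b1.3} {b2.1} {b3.1} {b3.2}, out.j being that stage's outer ports

{out.1, out.2, b2.2, b2.3} {out.3} {b1.1, b3.3} {b1.2} {b1.3} {b2.1} {b3.1} {b3.2}


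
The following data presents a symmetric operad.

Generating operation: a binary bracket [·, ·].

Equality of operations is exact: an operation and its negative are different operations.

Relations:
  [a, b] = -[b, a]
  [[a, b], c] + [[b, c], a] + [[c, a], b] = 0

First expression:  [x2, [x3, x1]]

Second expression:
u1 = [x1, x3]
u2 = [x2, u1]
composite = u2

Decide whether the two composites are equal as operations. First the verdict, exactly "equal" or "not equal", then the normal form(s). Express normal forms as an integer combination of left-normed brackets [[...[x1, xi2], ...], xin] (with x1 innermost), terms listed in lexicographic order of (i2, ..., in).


not equal: they reduce to [[x1, x3], x2] and -[[x1, x3], x2]

The first expression, normalized: [[x1, x3], x2]
The second expression, normalized: -[[x1, x3], x2]
The forms do not match — not equal.


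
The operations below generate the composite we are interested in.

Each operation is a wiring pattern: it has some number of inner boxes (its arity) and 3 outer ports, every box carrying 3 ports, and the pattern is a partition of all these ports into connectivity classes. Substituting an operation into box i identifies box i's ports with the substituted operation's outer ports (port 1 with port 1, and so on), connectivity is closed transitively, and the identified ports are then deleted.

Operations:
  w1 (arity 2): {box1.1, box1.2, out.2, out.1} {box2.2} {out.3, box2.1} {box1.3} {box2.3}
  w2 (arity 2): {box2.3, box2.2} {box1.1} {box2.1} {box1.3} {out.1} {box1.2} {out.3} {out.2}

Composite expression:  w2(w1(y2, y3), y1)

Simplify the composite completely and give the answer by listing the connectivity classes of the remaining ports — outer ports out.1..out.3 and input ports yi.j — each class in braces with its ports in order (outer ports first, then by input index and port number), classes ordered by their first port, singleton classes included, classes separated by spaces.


Connectivity passes through glued w2-boundaries; trace each wire chain.
through w1, on inputs (y2, y3): {out.1, out.2, y2.1, y2.2} {out.3, y3.1} {y2.3} {y3.2} {y3.3} (out.j = stage outer ports)
through w2, on inputs (y2, y3, y1): {out.1} {out.2} {out.3} {y1.1} {y1.2, y1.3} {y2.1, y2.2} {y2.3} {y3.1} {y3.2} {y3.3} (out.j = stage outer ports)

{out.1} {out.2} {out.3} {y1.1} {y1.2, y1.3} {y2.1, y2.2} {y2.3} {y3.1} {y3.2} {y3.3}


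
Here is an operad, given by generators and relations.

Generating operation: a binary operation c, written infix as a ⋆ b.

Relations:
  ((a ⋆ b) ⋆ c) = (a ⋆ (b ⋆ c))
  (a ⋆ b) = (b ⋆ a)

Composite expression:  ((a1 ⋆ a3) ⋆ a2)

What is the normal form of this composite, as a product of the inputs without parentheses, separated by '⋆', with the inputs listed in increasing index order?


a1 ⋆ a2 ⋆ a3

Key point: c commutes, so take the a-inputs in any fixed order.
(a1 ⋆ a3) spells out as a1 ⋆ a3
((a1 ⋆ a3) ⋆ a2) spells out as a1 ⋆ a3 ⋆ a2
rearranged into index order: a1 ⋆ a2 ⋆ a3


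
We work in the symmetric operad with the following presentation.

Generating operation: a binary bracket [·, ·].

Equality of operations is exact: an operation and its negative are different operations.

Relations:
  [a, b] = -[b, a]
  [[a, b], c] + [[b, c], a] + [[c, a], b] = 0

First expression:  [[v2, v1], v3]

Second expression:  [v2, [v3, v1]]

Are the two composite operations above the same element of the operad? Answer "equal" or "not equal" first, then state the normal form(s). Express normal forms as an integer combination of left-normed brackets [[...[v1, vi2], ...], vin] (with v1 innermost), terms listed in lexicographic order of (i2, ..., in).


not equal; the first gives -[[v1, v2], v3] and the second [[v1, v3], v2]

The first expression reduces to -[[v1, v2], v3]
The second expression reduces to [[v1, v3], v2]
Distinct normal forms: not equal.


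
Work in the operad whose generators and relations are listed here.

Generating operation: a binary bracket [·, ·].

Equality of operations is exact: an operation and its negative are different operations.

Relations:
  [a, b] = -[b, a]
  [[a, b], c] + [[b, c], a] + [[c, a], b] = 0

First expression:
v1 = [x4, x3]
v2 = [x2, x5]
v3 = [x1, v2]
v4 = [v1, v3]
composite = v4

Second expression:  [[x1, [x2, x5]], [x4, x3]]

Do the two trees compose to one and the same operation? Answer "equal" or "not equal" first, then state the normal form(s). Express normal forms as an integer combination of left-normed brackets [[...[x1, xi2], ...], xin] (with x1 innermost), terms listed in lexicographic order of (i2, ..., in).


not equal; the first gives [[[[x1, x2], x5], x3], x4] - [[[[x1, x2], x5], x4], x3] - [[[[x1, x5], x2], x3], x4] + [[[[x1, x5], x2], x4], x3] and the second -[[[[x1, x2], x5], x3], x4] + [[[[x1, x2], x5], x4], x3] + [[[[x1, x5], x2], x3], x4] - [[[[x1, x5], x2], x4], x3]

In normal form, the first expression is [[[[x1, x2], x5], x3], x4] - [[[[x1, x2], x5], x4], x3] - [[[[x1, x5], x2], x3], x4] + [[[[x1, x5], x2], x4], x3]
In normal form, the second expression is -[[[[x1, x2], x5], x3], x4] + [[[[x1, x2], x5], x4], x3] + [[[[x1, x5], x2], x3], x4] - [[[[x1, x5], x2], x4], x3]
The normal forms differ: not equal.


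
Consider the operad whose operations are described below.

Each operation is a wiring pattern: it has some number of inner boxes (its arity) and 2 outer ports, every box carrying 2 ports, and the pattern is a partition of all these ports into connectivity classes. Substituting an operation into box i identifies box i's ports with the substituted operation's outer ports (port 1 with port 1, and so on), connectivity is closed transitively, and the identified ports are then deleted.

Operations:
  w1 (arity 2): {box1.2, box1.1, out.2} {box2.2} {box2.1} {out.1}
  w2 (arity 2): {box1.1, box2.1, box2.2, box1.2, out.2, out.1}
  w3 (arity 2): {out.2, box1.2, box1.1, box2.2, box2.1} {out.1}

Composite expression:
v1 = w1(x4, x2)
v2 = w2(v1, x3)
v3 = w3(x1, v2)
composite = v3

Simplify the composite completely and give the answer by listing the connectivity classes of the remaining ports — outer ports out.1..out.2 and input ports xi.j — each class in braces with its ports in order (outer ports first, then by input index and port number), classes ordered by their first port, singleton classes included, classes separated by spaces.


Substituting into w3 glues patterns; closure does the rest.
composing w1 on (x4, x2), with out.j its own outer ports: {out.1} {out.2, x4.1, x4.2} {x2.1} {x2.2}
composing w2 on (x4, x2, x3), with out.j its own outer ports: {out.1, out.2, x3.1, x3.2, x4.1, x4.2} {x2.1} {x2.2}
composing w3 on (x1, x4, x2, x3), with out.j its own outer ports: {out.1} {out.2, x1.1, x1.2, x3.1, x3.2, x4.1, x4.2} {x2.1} {x2.2}

{out.1} {out.2, x1.1, x1.2, x3.1, x3.2, x4.1, x4.2} {x2.1} {x2.2}
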